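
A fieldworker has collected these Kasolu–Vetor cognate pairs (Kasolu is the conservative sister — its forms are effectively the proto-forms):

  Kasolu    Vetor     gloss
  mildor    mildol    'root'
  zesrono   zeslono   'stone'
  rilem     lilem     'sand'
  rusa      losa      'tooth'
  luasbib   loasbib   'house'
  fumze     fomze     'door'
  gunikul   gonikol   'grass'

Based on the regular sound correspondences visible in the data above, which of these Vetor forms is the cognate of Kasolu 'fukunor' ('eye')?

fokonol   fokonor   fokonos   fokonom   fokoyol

fokonol

rusa ~ losa, gunikul ~ gonikol — Kasolu u corresponds to Vetor o after a consonant, before a consonant other than r, m, n, p, b, f, v.
gunikul ~ gonikol — Kasolu u corresponds to Vetor o after a consonant, before a nasal.
mildor ~ mildol — Kasolu r corresponds to Vetor l word-finally.
Applying these to Kasolu 'fukunor':
  fukunor → fokunor   (u→o after a consonant, before a consonant other than r, m, n, p, b, f, v)
  fokunor → fokonor   (u→o after a consonant, before a nasal)
  fokonor → fokonol   (r→l word-finally)
So the Vetor cognate is 'fokonol'.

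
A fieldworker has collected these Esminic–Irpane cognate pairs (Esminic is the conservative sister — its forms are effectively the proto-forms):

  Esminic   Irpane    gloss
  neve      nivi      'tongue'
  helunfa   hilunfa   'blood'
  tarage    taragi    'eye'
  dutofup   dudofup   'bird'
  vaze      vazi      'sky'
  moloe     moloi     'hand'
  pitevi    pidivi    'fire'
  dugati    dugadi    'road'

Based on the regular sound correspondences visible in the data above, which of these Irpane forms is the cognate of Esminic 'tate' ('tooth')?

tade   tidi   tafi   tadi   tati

tadi

pitevi ~ pidivi — Esminic t corresponds to Irpane d between vowels (before a front vowel).
neve ~ nivi, tarage ~ taragi — Esminic e corresponds to Irpane i word-finally.
Applying these to Esminic 'tate':
  tate → tade   (t→d between vowels (before a front vowel))
  tade → tadi   (e→i word-finally)
So the Irpane cognate is 'tadi'.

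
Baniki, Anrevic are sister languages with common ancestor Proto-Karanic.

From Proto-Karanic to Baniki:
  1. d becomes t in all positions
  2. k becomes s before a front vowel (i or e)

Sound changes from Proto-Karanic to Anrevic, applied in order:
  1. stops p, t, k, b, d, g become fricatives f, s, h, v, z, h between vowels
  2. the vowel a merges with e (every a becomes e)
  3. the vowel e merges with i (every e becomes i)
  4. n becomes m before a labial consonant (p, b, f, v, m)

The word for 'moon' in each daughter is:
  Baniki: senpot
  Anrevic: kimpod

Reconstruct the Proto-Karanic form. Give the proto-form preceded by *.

Position 2: Baniki has e, Anrevic has i. Baniki preserves e here (none of its changes turn any other segment into e), so the proto-segment is *e.
Position 6: Baniki has t, Anrevic has d. Anrevic preserves d here (none of its changes turn any other segment into d), so the proto-segment is *d.
Position 1: Baniki has s, Anrevic has k. Anrevic preserves k here (none of its changes turn any other segment into k), so the proto-segment is *k.
This points to *kenpod. Verify forward in each daughter:
Baniki: *kenpod
  kenpod → kenpot   [unconditioned shift]
  kenpot → senpot   [palatalisation]
  giving Baniki senpot.
Anrevic: *kenpod > kinpod > kimpod  (by vowel merger, nasal place assimilation)
No other proto-form is consistent with every reflex, so the reconstruction is *kenpod.

*kenpod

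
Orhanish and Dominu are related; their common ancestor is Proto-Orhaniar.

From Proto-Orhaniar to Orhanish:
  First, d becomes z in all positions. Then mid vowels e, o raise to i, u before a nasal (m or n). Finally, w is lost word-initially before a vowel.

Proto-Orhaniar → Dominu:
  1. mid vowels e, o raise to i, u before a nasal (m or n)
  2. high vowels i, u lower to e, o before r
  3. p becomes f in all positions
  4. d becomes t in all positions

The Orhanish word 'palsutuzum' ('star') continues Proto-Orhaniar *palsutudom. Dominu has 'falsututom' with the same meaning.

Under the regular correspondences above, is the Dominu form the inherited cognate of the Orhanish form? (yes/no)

no

Derive the expected Dominu reflex of *palsutudom:
Dominu: *palsutudom
  palsutudom → palsutudum   [pre-nasal raising]
  palsutudum (rule 2 does not apply)
  palsutudum → falsutudum   [unconditioned shift]
  falsutudum → falsututum   [unconditioned shift]
  giving Dominu falsututum.
The regular Dominu reflex would be 'falsututum', but the attested form is 'falsututom'. The correspondence is irregular, so they are not cognates (the Dominu form has a different source).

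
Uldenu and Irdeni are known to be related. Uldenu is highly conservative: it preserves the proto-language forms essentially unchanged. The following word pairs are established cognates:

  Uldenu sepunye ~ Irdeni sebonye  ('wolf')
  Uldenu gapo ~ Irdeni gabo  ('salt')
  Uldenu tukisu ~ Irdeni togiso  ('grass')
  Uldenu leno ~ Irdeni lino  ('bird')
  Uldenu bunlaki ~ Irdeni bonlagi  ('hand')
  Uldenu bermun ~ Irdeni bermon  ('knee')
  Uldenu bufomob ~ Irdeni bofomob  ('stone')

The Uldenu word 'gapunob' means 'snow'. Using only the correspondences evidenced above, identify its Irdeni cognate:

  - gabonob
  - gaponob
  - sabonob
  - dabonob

gabonob

sepunye ~ sebonye — Uldenu p corresponds to Irdeni b between vowels (before a back vowel).
sepunye ~ sebonye, bunlaki ~ bonlagi — Uldenu u corresponds to Irdeni o after a consonant, before a nasal.
Applying these to Uldenu 'gapunob':
  gapunob → gabunob   (p→b between vowels (before a back vowel))
  gabunob → gabonob   (u→o after a consonant, before a nasal)
So the Irdeni cognate is 'gabonob'.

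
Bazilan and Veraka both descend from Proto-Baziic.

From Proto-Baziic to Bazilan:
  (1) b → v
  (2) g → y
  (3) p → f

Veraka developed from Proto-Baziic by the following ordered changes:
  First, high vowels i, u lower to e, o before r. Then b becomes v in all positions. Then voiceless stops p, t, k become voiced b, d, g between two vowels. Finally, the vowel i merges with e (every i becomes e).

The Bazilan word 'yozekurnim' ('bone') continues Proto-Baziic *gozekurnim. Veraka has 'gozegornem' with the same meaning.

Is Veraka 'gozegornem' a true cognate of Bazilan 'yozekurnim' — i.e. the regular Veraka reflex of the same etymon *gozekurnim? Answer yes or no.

Derive the expected Veraka reflex of *gozekurnim:
Veraka: start from *gozekurnim.
  rule 1 (pre-rhotic lowering): gozekurnim → gozekornim
  rule 2: no change — gozekornim
  rule 3 (intervocalic voicing): gozekornim → gozegornim
  rule 4 (vowel merger): gozegornim → gozegornem
  ⇒ Veraka gozegornem
Veraka 'gozegornem' matches the regular reflex exactly, so the pair is cognate.

yes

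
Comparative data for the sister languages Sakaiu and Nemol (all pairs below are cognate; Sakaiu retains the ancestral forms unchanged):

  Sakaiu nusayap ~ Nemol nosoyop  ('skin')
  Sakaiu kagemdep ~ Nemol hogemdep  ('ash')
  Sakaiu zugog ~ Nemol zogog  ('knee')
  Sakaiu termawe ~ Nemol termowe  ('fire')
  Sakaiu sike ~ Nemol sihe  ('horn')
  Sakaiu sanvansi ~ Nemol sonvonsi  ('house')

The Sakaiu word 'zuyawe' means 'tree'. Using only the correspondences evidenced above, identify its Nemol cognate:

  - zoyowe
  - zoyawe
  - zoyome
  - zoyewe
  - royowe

nusayap ~ nosoyop, zugog ~ zogog — Sakaiu u corresponds to Nemol o after a consonant, before a consonant other than r, m, n, p, b, f, v.
nusayap ~ nosoyop, kagemdep ~ hogemdep — Sakaiu a corresponds to Nemol o after a consonant, before a consonant other than r, m, n, p, b, f, v.
Applying these to Sakaiu 'zuyawe':
  zuyawe → zoyawe   (u→o after a consonant, before a consonant other than r, m, n, p, b, f, v)
  zoyawe → zoyowe   (a→o after a consonant, before a consonant other than r, m, n, p, b, f, v)
So the Nemol cognate is 'zoyowe'.

zoyowe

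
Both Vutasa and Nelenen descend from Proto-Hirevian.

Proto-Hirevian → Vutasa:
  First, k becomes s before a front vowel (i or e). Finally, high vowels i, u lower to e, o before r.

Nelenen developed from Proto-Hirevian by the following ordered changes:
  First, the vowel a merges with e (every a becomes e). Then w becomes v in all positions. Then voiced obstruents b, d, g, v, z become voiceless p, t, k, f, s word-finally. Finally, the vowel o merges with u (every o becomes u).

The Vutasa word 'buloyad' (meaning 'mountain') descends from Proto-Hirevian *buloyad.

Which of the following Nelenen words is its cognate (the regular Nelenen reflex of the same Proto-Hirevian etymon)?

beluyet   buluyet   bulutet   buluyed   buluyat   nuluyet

buluyet

Nelenen: start from *buloyad.
  rule 1 (vowel merger): buloyad → buloyed
  rule 2: no change — buloyed
  rule 3 (final devoicing): buloyed → buloyet
  rule 4 (vowel merger): buloyet → buluyet
  ⇒ Nelenen buluyet
Only 'buluyet' matches the regular Nelenen development of *buloyad.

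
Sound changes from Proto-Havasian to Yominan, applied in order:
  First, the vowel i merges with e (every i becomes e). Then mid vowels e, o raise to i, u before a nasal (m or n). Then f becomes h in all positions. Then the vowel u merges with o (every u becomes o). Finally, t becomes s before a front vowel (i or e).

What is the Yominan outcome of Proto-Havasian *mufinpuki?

Yominan: *mufinpuki > mufenpuke > mufinpuke > muhinpuke > mohinpoke  (by vowel merger, pre-nasal raising, unconditioned shift, vowel merger)

mohinpoke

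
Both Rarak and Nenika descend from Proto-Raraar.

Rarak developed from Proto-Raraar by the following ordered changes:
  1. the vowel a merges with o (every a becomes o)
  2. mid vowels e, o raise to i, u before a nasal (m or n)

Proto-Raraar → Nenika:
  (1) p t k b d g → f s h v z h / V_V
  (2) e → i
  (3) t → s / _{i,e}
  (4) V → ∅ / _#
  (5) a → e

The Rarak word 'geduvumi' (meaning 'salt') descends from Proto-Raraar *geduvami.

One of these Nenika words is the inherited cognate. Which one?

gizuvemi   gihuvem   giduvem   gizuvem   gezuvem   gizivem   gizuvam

Nenika: start from *geduvami.
  rule 1 (intervocalic lenition): geduvami → gezuvami
  rule 2 (vowel merger): gezuvami → gizuvami
  rule 3: no change — gizuvami
  rule 4 (apocope): gizuvami → gizuvam
  rule 5 (vowel merger): gizuvam → gizuvem
  ⇒ Nenika gizuvem
Only 'gizuvem' matches the regular Nenika development of *geduvami.

gizuvem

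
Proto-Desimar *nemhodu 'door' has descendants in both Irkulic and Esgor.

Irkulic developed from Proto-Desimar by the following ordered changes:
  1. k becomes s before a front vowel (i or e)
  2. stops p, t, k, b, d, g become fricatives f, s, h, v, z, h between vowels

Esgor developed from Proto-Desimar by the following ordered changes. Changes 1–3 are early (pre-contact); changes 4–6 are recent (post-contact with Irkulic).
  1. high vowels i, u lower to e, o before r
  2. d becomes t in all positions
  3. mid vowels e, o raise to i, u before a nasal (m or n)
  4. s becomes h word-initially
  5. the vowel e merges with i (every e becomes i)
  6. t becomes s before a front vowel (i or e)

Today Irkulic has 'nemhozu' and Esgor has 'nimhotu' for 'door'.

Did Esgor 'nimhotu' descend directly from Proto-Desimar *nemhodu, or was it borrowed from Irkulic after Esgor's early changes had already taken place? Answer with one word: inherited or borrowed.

If inherited, *nemhodu would pass through all of Esgor's changes:
Esgor: start from *nemhodu.
  rule 1: no change — nemhodu
  rule 2 (unconditioned shift): nemhodu → nemhotu
  rule 3 (pre-nasal raising): nemhotu → nimhotu
  rule 4: no change — nimhotu
  rule 5: no change — nimhotu
  rule 6: no change — nimhotu
  ⇒ Esgor nimhotu
If borrowed from Irkulic 'nemhozu' after the early changes, it would undergo only the recent ones:
  rule 4 (debuccalisation): no change (nemhozu)
  rule 5 (vowel merger): nemhozu → nimhozu
  rule 6 (palatalisation): no change (nimhozu)
  ⇒ as a loan: nimhozu
Esgor 'nimhotu' matches the inherited outcome exactly, so it is an inherited cognate, not a loan.

inherited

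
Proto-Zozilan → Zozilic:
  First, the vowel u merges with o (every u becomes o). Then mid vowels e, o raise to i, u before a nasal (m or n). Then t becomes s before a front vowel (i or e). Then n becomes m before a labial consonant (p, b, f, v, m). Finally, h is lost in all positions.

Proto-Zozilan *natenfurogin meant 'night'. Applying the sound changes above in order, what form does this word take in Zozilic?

nasimforogin

Zozilic: start from *natenfurogin.
  rule 1 (vowel merger): natenfurogin → natenforogin
  rule 2 (pre-nasal raising): natenforogin → natinforogin
  rule 3 (palatalisation): natinforogin → nasinforogin
  rule 4 (nasal place assimilation): nasinforogin → nasimforogin
  rule 5: no change — nasimforogin
  ⇒ Zozilic nasimforogin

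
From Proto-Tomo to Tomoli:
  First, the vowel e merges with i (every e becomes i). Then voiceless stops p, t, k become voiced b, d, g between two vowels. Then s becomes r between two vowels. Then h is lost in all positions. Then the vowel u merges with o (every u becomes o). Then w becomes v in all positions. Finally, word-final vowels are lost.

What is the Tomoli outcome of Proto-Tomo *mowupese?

Tomoli: start from *mowupese.
  rule 1 (vowel merger): mowupese → mowupisi
  rule 2 (intervocalic voicing): mowupisi → mowubisi
  rule 3 (rhotacism): mowubisi → mowubiri
  rule 4: no change — mowubiri
  rule 5 (vowel merger): mowubiri → mowobiri
  rule 6 (unconditioned shift): mowobiri → movobiri
  rule 7 (apocope): movobiri → movobir
  ⇒ Tomoli movobir

movobir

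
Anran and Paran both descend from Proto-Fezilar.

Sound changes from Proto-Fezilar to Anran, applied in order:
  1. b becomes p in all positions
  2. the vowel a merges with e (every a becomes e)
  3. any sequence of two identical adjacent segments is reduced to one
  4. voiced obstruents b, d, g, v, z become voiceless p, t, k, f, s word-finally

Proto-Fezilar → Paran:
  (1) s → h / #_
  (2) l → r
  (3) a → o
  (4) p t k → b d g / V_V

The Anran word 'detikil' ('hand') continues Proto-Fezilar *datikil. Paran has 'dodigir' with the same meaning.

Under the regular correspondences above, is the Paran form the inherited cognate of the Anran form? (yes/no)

yes

Derive the expected Paran reflex of *datikil:
Paran: *datikil
  datikil (rule 1 does not apply)
  datikil → datikir   [unconditioned shift]
  datikir → dotikir   [vowel merger]
  dotikir → dodigir   [intervocalic voicing]
  giving Paran dodigir.
Paran 'dodigir' matches the regular reflex exactly, so the pair is cognate.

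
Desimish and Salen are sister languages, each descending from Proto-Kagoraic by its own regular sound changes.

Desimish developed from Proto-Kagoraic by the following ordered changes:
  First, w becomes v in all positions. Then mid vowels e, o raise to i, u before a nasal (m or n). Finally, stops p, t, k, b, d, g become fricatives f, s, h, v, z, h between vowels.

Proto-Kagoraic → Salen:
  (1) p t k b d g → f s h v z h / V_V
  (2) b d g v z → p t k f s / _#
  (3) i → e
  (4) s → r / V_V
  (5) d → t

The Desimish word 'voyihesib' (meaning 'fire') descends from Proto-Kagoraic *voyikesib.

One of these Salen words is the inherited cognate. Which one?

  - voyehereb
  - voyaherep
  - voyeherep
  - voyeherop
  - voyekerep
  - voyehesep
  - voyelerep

Salen: start from *voyikesib.
  rule 1 (intervocalic lenition): voyikesib → voyihesib
  rule 2 (final devoicing): voyihesib → voyihesip
  rule 3 (vowel merger): voyihesip → voyehesep
  rule 4 (rhotacism): voyehesep → voyeherep
  rule 5: no change — voyeherep
  ⇒ Salen voyeherep
The other candidates each miss or misapply at least one Salen change.

voyeherep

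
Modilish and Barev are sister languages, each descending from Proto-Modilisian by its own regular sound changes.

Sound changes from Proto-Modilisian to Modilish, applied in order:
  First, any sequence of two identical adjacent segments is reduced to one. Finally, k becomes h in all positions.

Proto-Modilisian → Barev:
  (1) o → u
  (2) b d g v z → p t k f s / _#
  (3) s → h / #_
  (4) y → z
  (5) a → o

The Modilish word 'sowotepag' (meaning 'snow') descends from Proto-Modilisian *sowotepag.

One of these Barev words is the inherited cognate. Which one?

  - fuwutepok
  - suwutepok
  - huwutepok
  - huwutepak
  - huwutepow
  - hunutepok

huwutepok

Barev: *sowotepag > suwutepag > suwutepak > huwutepak > huwutepok  (by vowel merger, final devoicing, debuccalisation, vowel merger)
The other candidates each miss or misapply at least one Barev change.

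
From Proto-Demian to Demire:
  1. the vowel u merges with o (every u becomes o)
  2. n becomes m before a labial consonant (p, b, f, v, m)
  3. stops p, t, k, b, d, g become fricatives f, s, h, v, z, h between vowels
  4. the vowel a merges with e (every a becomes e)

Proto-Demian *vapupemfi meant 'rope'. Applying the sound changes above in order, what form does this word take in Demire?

vefofemfi

Demire: start from *vapupemfi.
  rule 1 (vowel merger): vapupemfi → vapopemfi
  rule 2: no change — vapopemfi
  rule 3 (intervocalic lenition): vapopemfi → vafofemfi
  rule 4 (vowel merger): vafofemfi → vefofemfi
  ⇒ Demire vefofemfi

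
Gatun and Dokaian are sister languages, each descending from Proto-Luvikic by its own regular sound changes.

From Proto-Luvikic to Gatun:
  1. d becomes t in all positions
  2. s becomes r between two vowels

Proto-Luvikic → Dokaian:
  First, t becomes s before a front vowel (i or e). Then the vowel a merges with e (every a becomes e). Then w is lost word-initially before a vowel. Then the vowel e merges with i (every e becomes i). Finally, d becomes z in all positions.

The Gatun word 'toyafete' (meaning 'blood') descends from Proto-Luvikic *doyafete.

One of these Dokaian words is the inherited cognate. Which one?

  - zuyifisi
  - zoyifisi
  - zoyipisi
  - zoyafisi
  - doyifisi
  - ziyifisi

zoyifisi

Dokaian: start from *doyafete.
  rule 1 (palatalisation): doyafete → doyafese
  rule 2 (vowel merger): doyafese → doyefese
  rule 3: no change — doyefese
  rule 4 (vowel merger): doyefese → doyifisi
  rule 5 (unconditioned shift): doyifisi → zoyifisi
  ⇒ Dokaian zoyifisi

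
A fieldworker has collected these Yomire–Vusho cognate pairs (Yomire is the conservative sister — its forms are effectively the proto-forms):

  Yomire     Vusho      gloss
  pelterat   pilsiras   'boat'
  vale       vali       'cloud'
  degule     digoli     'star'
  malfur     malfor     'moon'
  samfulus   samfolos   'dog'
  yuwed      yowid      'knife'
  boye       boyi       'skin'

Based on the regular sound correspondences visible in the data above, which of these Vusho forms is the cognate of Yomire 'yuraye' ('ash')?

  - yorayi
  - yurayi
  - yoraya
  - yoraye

yorayi

malfur ~ malfor — Yomire u corresponds to Vusho o after a consonant, before r.
vale ~ vali, degule ~ digoli — Yomire e corresponds to Vusho i word-finally.
Applying these to Yomire 'yuraye':
  yuraye → yoraye   (u→o after a consonant, before r)
  yoraye → yorayi   (e→i word-finally)
So the Vusho cognate is 'yorayi'.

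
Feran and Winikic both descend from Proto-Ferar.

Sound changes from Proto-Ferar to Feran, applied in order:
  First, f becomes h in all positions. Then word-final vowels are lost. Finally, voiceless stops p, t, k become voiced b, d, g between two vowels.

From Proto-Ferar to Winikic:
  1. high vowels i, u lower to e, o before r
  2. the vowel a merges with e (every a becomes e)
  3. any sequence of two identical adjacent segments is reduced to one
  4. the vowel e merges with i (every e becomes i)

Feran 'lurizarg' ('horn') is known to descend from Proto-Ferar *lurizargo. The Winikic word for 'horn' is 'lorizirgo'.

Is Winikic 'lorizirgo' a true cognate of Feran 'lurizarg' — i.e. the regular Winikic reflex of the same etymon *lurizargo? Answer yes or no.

Derive the expected Winikic reflex of *lurizargo:
Winikic: *lurizargo > lorizargo > lorizergo > lorizirgo  (by pre-rhotic lowering, vowel merger, vowel merger)
Winikic 'lorizirgo' matches the regular reflex exactly, so the pair is cognate.

yes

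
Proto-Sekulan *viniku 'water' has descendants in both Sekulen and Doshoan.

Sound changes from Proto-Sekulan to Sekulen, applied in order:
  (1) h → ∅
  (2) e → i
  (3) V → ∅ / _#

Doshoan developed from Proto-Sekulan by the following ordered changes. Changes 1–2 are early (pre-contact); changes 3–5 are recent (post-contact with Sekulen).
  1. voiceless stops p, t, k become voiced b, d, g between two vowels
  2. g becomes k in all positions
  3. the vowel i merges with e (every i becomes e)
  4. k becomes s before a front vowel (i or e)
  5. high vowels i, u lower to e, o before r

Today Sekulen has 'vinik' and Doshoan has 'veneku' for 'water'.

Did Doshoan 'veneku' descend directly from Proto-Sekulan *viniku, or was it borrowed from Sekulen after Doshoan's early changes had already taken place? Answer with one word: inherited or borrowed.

If inherited, *viniku would pass through all of Doshoan's changes:
Doshoan: start from *viniku.
  rule 1 (intervocalic voicing): viniku → vinigu
  rule 2 (unconditioned shift): vinigu → viniku
  rule 3 (vowel merger): viniku → veneku
  rule 4: no change — veneku
  rule 5: no change — veneku
  ⇒ Doshoan veneku
If borrowed from Sekulen 'vinik' after the early changes, it would undergo only the recent ones:
  rule 3 (vowel merger): vinik → venek
  rule 4 (palatalisation): no change (venek)
  rule 5 (pre-rhotic lowering): no change (venek)
  ⇒ as a loan: venek
Doshoan 'veneku' matches the inherited outcome exactly, so it is an inherited cognate, not a loan.

inherited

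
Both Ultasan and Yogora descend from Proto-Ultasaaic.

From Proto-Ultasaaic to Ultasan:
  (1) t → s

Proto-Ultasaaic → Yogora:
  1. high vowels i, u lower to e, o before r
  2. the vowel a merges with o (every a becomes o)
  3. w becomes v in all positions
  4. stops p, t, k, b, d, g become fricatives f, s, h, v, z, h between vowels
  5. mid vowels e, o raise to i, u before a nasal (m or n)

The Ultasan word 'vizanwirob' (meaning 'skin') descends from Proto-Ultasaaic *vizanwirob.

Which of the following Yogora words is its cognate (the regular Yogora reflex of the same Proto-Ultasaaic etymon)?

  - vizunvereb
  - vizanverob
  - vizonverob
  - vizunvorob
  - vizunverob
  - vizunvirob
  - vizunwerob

vizunverob

Yogora: *vizanwirob > vizanwerob > vizonwerob > vizonverob > vizunverob  (by pre-rhotic lowering, vowel merger, unconditioned shift, pre-nasal raising)
Only 'vizunverob' matches the regular Yogora development of *vizanwirob.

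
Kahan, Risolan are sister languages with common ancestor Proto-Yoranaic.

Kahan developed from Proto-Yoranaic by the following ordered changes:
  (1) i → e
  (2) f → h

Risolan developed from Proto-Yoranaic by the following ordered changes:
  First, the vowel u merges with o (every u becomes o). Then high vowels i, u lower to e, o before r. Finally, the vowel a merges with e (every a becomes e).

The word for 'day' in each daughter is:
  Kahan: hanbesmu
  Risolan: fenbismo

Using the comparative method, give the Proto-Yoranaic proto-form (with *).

Position 2: Kahan has a, Risolan has e. Kahan preserves a here (none of its changes turn any other segment into a), so the proto-segment is *a.
Position 8: Kahan has u, Risolan has o. Kahan preserves u here (none of its changes turn any other segment into u), so the proto-segment is *u.
Position 1: Kahan has h, Risolan has f. Risolan preserves f here (none of its changes turn any other segment into f), so the proto-segment is *f.
Verify the candidate proto-form against each daughter:
Kahan: *fanbismu
  fanbismu → fanbesmu   [vowel merger]
  fanbesmu → hanbesmu   [unconditioned shift]
  giving Kahan hanbesmu.
Risolan: *fanbismu > fanbismo > fenbismo  (by vowel merger, vowel merger)
Only *fanbismu yields all of Kahan hanbesmu, Risolan fenbismo.

*fanbismu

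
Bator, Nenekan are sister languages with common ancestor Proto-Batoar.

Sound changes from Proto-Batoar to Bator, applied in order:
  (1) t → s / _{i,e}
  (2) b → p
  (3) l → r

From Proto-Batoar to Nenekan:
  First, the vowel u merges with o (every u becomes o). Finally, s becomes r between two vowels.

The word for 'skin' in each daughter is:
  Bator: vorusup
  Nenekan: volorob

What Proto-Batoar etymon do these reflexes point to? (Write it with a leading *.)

*volusub

Position 4: Bator has u, Nenekan has o. Bator preserves u here (none of its changes turn any other segment into u), so the proto-segment is *u.
Position 5: Bator has s, Nenekan has r. Taking the neighbouring segments as reconstructed: Bator s can only go back to *s; Nenekan r could go back to *s or *r — the one source consistent with every daughter is *s.
Position 6: Bator has u, Nenekan has o. Bator preserves u here (none of its changes turn any other segment into u), so the proto-segment is *u.
Verify the candidate proto-form against each daughter:
Bator: *volusub > volusup > vorusup  (by unconditioned shift, unconditioned shift)
Nenekan: *volusub
  volusub → volosob   [vowel merger]
  volosob → volorob   [rhotacism]
  giving Nenekan volorob.
No other proto-form is consistent with every reflex, so the reconstruction is *volusub.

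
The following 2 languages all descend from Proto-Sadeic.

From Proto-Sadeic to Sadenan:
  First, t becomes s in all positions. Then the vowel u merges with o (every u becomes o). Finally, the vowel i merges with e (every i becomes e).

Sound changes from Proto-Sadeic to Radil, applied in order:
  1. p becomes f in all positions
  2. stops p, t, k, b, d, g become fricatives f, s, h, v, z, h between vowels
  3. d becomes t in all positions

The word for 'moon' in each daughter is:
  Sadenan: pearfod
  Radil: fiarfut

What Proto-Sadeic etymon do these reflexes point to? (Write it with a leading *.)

Position 1: Sadenan has p, Radil has f. Sadenan preserves p here (none of its changes turn any other segment into p), so the proto-segment is *p.
Position 6: Sadenan has o, Radil has u. Radil preserves u here (none of its changes turn any other segment into u), so the proto-segment is *u.
Verify the candidate proto-form against each daughter:
Sadenan: start from *piarfud.
  rule 1: no change — piarfud
  rule 2 (vowel merger): piarfud → piarfod
  rule 3 (vowel merger): piarfod → pearfod
  ⇒ Sadenan pearfod
Radil: *piarfud
  piarfud → fiarfud   [unconditioned shift]
  fiarfud (rule 2 does not apply)
  fiarfud → fiarfut   [unconditioned shift]
  giving Radil fiarfut.
No other proto-form is consistent with every reflex, so the reconstruction is *piarfud.

*piarfud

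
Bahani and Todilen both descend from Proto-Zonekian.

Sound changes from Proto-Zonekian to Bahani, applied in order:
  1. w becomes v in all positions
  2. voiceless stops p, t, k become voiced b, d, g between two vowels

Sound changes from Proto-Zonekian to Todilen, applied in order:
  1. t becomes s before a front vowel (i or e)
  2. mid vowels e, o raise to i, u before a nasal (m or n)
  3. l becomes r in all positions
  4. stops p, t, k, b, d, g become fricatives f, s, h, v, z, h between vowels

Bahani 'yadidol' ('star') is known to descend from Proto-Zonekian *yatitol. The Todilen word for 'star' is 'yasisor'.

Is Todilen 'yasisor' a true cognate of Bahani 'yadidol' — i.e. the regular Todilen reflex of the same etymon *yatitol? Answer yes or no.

yes

Derive the expected Todilen reflex of *yatitol:
Todilen: *yatitol > yasitol > yasitor > yasisor  (by palatalisation, unconditioned shift, intervocalic lenition)
Todilen 'yasisor' matches the regular reflex exactly, so the pair is cognate.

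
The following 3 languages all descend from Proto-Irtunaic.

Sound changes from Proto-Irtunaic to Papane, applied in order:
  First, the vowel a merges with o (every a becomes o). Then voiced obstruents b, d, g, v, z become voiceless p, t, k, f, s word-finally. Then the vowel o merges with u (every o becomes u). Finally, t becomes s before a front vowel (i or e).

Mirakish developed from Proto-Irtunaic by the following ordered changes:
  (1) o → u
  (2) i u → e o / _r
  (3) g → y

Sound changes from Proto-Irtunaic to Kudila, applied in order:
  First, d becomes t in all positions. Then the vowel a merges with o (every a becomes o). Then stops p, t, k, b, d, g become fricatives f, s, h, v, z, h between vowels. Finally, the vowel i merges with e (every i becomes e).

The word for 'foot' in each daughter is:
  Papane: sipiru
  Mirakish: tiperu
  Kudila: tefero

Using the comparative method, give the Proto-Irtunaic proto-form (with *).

*tipiro

Position 1: Papane has s, Mirakish has t, Kudila has t. Mirakish preserves t here (none of its changes turn any other segment into t), so the proto-segment is *t.
Position 2: Papane has i, Mirakish has i, Kudila has e. Papane preserves i here (none of its changes turn any other segment into i), so the proto-segment is *i.
Verify the candidate proto-form against each daughter:
Papane: *tipiro > tipiru > sipiru  (by vowel merger, palatalisation)
Mirakish: *tipiro
  tipiro → tipiru   [vowel merger]
  tipiru → tiperu   [pre-rhotic lowering]
  tiperu (rule 3 does not apply)
  giving Mirakish tiperu.
Kudila: *tipiro
  tipiro (rule 1 does not apply)
  tipiro (rule 2 does not apply)
  tipiro → tifiro   [intervocalic lenition]
  tifiro → tefero   [vowel merger]
  giving Kudila tefero.
No other proto-form is consistent with every reflex, so the reconstruction is *tipiro.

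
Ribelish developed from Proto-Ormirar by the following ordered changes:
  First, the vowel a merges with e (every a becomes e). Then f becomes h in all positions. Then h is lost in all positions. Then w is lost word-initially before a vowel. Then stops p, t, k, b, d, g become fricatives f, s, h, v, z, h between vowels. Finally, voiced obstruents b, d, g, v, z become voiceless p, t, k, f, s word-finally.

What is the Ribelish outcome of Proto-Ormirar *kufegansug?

kuehensuk

Ribelish: *kufegansug > kufegensug > kuhegensug > kuegensug > kuehensug > kuehensuk  (by vowel merger, unconditioned shift, h-loss, intervocalic lenition, final devoicing)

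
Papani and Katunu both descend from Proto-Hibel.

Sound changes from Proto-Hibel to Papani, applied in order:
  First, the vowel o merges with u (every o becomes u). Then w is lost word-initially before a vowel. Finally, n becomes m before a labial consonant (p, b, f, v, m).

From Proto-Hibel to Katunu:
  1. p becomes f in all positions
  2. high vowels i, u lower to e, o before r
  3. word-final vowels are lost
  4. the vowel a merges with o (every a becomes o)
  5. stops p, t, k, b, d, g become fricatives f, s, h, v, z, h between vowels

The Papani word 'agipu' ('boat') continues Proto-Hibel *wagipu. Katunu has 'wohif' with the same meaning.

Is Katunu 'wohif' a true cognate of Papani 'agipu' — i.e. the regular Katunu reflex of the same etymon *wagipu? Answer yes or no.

yes

Derive the expected Katunu reflex of *wagipu:
Katunu: *wagipu
  wagipu → wagifu   [unconditioned shift]
  wagifu (rule 2 does not apply)
  wagifu → wagif   [apocope]
  wagif → wogif   [vowel merger]
  wogif → wohif   [intervocalic lenition]
  giving Katunu wohif.
Katunu 'wohif' matches the regular reflex exactly, so the pair is cognate.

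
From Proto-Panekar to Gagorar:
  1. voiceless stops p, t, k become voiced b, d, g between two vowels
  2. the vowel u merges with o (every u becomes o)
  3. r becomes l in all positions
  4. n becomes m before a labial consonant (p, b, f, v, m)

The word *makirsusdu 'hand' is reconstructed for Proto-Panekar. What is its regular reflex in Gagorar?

Gagorar: start from *makirsusdu.
  rule 1 (intervocalic voicing): makirsusdu → magirsusdu
  rule 2 (vowel merger): magirsusdu → magirsosdo
  rule 3 (unconditioned shift): magirsosdo → magilsosdo
  rule 4: no change — magilsosdo
  ⇒ Gagorar magilsosdo

magilsosdo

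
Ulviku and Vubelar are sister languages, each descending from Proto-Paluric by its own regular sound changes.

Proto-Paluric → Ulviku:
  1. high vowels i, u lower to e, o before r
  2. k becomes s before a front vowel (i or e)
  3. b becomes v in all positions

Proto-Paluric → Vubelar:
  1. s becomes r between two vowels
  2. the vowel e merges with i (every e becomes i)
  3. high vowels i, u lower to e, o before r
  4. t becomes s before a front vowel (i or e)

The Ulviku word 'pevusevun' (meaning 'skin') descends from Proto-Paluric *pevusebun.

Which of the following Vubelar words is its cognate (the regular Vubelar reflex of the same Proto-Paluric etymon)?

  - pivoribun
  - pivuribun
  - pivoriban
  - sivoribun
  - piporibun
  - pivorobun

Vubelar: start from *pevusebun.
  rule 1 (rhotacism): pevusebun → pevurebun
  rule 2 (vowel merger): pevurebun → pivuribun
  rule 3 (pre-rhotic lowering): pivuribun → pivoribun
  rule 4: no change — pivoribun
  ⇒ Vubelar pivoribun
Only 'pivoribun' matches the regular Vubelar development of *pevusebun.

pivoribun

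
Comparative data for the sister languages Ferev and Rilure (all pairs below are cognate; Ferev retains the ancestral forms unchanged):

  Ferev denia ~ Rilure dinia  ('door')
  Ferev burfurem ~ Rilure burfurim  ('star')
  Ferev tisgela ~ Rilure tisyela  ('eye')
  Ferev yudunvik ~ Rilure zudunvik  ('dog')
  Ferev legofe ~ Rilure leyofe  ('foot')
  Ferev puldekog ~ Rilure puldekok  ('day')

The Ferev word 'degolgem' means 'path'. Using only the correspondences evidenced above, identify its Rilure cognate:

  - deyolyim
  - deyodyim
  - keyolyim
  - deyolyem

deyolyim

legofe ~ leyofe — Ferev g corresponds to Rilure y between vowels (before a back vowel).
tisgela ~ tisyela — Ferev g corresponds to Rilure y after a consonant, before a front vowel.
burfurem ~ burfurim — Ferev e corresponds to Rilure i after a consonant, before a nasal.
Applying these to Ferev 'degolgem':
  degolgem → deyolgem   (g→y between vowels (before a back vowel))
  deyolgem → deyolyem   (g→y after a consonant, before a front vowel)
  deyolyem → deyolyim   (e→i after a consonant, before a nasal)
So the Rilure cognate is 'deyolyim'.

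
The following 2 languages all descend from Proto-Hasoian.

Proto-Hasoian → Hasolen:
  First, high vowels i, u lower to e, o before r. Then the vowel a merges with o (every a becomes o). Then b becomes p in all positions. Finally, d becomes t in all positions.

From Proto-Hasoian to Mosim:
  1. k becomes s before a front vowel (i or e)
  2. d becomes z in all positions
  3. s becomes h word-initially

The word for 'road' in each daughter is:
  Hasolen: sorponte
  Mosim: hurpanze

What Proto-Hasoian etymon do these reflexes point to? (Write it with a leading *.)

Position 7: Hasolen has t, Mosim has z. Taking the neighbouring segments as reconstructed: Hasolen t could go back to *t or *d; Mosim z could go back to *d or *z — the one source consistent with every daughter is *d.
Position 1: Hasolen has s, Mosim has h. Hasolen preserves s here (none of its changes turn any other segment into s), so the proto-segment is *s.
Verify the candidate proto-form against each daughter:
Hasolen: *surpande > sorpande > sorponde > sorponte  (by pre-rhotic lowering, vowel merger, unconditioned shift)
Mosim: *surpande
  surpande (rule 1 does not apply)
  surpande → surpanze   [unconditioned shift]
  surpanze → hurpanze   [debuccalisation]
  giving Mosim hurpanze.
*surpande is the unique common source.

*surpande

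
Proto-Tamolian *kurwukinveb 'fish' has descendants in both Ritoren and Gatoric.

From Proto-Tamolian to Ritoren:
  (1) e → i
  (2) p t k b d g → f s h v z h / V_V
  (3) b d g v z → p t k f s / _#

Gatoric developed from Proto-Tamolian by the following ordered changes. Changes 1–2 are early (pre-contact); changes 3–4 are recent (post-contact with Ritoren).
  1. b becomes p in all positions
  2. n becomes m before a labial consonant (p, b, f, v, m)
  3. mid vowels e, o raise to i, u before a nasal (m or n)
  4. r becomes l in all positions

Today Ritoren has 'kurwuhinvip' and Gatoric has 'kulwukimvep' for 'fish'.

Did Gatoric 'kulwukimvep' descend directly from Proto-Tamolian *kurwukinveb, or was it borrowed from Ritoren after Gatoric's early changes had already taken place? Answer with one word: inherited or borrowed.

If inherited, *kurwukinveb would pass through all of Gatoric's changes:
Gatoric: start from *kurwukinveb.
  rule 1 (unconditioned shift): kurwukinveb → kurwukinvep
  rule 2 (nasal place assimilation): kurwukinvep → kurwukimvep
  rule 3: no change — kurwukimvep
  rule 4 (unconditioned shift): kurwukimvep → kulwukimvep
  ⇒ Gatoric kulwukimvep
If borrowed from Ritoren 'kurwuhinvip' after the early changes, it would undergo only the recent ones:
  rule 3 (pre-nasal raising): no change (kurwuhinvip)
  rule 4 (unconditioned shift): kurwuhinvip → kulwuhinvip
  ⇒ as a loan: kulwuhinvip
Gatoric 'kulwukimvep' matches the inherited outcome exactly, so it is an inherited cognate, not a loan.

inherited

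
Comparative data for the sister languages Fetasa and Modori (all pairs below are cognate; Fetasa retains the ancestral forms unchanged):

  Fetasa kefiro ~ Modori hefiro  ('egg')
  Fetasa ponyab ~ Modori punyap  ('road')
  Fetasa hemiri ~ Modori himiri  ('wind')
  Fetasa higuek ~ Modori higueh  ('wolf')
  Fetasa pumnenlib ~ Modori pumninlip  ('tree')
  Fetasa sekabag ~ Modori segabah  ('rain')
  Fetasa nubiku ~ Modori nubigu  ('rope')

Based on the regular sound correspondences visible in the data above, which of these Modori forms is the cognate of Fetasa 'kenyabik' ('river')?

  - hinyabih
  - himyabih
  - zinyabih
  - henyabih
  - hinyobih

hinyabih

kefiro ~ hefiro — Fetasa k corresponds to Modori h word-initially before a front vowel.
pumnenlib ~ pumninlip — Fetasa e corresponds to Modori i after a consonant, before a nasal.
higuek ~ higueh — Fetasa k corresponds to Modori h word-finally.
Applying these to Fetasa 'kenyabik':
  kenyabik → henyabik   (k→h word-initially before a front vowel)
  henyabik → hinyabik   (e→i after a consonant, before a nasal)
  hinyabik → hinyabih   (k→h word-finally)
So the Modori cognate is 'hinyabih'.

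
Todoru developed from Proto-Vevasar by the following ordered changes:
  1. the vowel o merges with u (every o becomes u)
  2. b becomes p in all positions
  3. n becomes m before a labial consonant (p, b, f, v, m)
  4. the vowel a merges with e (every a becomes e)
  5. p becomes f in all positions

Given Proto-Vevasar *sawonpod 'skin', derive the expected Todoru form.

sewumfud

Todoru: start from *sawonpod.
  rule 1 (vowel merger): sawonpod → sawunpud
  rule 2: no change — sawunpud
  rule 3 (nasal place assimilation): sawunpud → sawumpud
  rule 4 (vowel merger): sawumpud → sewumpud
  rule 5 (unconditioned shift): sewumpud → sewumfud
  ⇒ Todoru sewumfud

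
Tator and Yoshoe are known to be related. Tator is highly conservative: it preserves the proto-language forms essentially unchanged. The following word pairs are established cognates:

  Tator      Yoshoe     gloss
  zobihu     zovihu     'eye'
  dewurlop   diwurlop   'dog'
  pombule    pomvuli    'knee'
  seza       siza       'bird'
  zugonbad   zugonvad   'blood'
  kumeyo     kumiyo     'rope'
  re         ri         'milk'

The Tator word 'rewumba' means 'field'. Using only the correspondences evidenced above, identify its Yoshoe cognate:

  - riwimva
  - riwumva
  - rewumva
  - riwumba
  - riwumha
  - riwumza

dewurlop ~ diwurlop, seza ~ siza — Tator e corresponds to Yoshoe i after a consonant, before a consonant other than r, m, n, p, b, f, v.
zugonbad ~ zugonvad — Tator b corresponds to Yoshoe v after a consonant, before a back vowel.
Applying these to Tator 'rewumba':
  rewumba → riwumba   (e→i after a consonant, before a consonant other than r, m, n, p, b, f, v)
  riwumba → riwumva   (b→v after a consonant, before a back vowel)
So the Yoshoe cognate is 'riwumva'.

riwumva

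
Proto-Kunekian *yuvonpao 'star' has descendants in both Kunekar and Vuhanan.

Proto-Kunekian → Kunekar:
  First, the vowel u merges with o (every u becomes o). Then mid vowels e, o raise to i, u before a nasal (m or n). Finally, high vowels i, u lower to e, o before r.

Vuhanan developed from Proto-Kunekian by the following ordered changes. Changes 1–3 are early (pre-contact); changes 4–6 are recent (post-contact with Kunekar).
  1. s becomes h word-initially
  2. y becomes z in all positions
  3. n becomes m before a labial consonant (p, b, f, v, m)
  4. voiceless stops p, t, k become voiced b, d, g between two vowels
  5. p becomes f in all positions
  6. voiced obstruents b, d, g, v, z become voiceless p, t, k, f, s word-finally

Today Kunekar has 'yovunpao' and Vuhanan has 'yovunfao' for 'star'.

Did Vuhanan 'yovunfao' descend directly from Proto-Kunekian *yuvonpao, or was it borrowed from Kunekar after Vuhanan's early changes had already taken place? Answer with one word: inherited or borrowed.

borrowed

If inherited, *yuvonpao would pass through all of Vuhanan's changes:
Vuhanan: *yuvonpao > zuvonpao > zuvompao > zuvomfao  (by unconditioned shift, nasal place assimilation, unconditioned shift)
If borrowed from Kunekar 'yovunpao' after the early changes, it would undergo only the recent ones:
  rule 4 (intervocalic voicing): no change (yovunpao)
  rule 5 (unconditioned shift): yovunpao → yovunfao
  rule 6 (final devoicing): no change (yovunfao)
  ⇒ as a loan: yovunfao
Vuhanan 'yovunfao' matches the loan outcome 'yovunfao', not the inherited 'zuvomfao' — it skipped the early Vuhanan changes, so it was borrowed from Kunekar.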